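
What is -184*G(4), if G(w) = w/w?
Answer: -184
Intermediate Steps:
G(w) = 1
-184*G(4) = -184*1 = -184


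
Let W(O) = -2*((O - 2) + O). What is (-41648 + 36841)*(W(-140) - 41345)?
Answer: 196034267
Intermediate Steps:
W(O) = 4 - 4*O (W(O) = -2*((-2 + O) + O) = -2*(-2 + 2*O) = 4 - 4*O)
(-41648 + 36841)*(W(-140) - 41345) = (-41648 + 36841)*((4 - 4*(-140)) - 41345) = -4807*((4 + 560) - 41345) = -4807*(564 - 41345) = -4807*(-40781) = 196034267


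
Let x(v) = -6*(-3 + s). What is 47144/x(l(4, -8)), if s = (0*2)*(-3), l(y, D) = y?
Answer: 23572/9 ≈ 2619.1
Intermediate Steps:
s = 0 (s = 0*(-3) = 0)
x(v) = 18 (x(v) = -6*(-3 + 0) = -6*(-3) = 18)
47144/x(l(4, -8)) = 47144/18 = 47144*(1/18) = 23572/9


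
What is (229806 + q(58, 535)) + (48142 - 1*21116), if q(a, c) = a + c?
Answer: 257425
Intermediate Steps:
(229806 + q(58, 535)) + (48142 - 1*21116) = (229806 + (58 + 535)) + (48142 - 1*21116) = (229806 + 593) + (48142 - 21116) = 230399 + 27026 = 257425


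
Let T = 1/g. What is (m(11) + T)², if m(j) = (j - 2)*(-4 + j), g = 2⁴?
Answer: 1018081/256 ≈ 3976.9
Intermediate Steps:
g = 16
m(j) = (-4 + j)*(-2 + j) (m(j) = (-2 + j)*(-4 + j) = (-4 + j)*(-2 + j))
T = 1/16 ≈ 0.062500
(m(11) + T)² = ((8 + 11² - 6*11) + 1/16)² = ((8 + 121 - 66) + 1/16)² = (63 + 1/16)² = (1009/16)² = 1018081/256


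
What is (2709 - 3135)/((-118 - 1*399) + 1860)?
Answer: -426/1343 ≈ -0.31720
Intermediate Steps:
(2709 - 3135)/((-118 - 1*399) + 1860) = -426/((-118 - 399) + 1860) = -426/(-517 + 1860) = -426/1343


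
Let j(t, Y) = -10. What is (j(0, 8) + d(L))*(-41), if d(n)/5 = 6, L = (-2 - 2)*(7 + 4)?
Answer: -820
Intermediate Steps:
L = -44 (L = -4*11 = -44)
d(n) = 30 (d(n) = 5*6 = 30)
(j(0, 8) + d(L))*(-41) = (-10 + 30)*(-41) = 20*(-41) = -820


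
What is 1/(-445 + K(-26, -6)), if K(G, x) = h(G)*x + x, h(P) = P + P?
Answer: -1/139 ≈ -0.0071942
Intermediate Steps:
h(P) = 2*P
K(G, x) = x + 2*G*x (K(G, x) = (2*G)*x + x = 2*G*x + x = x + 2*G*x)
1/(-445 + K(-26, -6)) = 1/(-445 - 6*(1 + 2*(-26))) = 1/(-445 - 6*(1 - 52)) = 1/(-445 - 6*(-51)) = 1/(-445 + 306) = 1/(-139) = -1/139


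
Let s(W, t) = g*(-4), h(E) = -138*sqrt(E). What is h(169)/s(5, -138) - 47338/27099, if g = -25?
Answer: -26674703/1354950 ≈ -19.687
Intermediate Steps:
s(W, t) = 100 (s(W, t) = -25*(-4) = 100)
h(169)/s(5, -138) - 47338/27099 = -138*sqrt(169)/100 - 47338/27099 = -138*13*(1/100) - 47338*1/27099 = -1794*1/100 - 47338/27099 = -897/50 - 47338/27099 = -26674703/1354950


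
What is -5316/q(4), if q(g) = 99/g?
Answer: -7088/33 ≈ -214.79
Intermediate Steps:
-5316/q(4) = -5316/(99/4) = -5316/(99*(1/4)) = -5316/99/4 = -5316*4/99 = -7088/33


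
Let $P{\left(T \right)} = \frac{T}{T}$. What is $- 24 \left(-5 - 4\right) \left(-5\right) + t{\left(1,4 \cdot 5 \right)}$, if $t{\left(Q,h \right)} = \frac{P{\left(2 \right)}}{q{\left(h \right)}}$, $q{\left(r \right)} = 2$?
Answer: $- \frac{2159}{2} \approx -1079.5$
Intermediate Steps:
$P{\left(T \right)} = 1$
$t{\left(Q,h \right)} = \frac{1}{2}$ ($t{\left(Q,h \right)} = 1 \cdot \frac{1}{2} = \frac{1}{2}$)
$- 24 \left(-5 - 4\right) \left(-5\right) + t{\left(1,4 \cdot 5 \right)} = - 24 \left(-5 - 4\right) \left(-5\right) + \frac{1}{2} = - 24 \left(\left(-9\right) \left(-5\right)\right) + \frac{1}{2} = \left(-24\right) 45 + \frac{1}{2} = -1080 + \frac{1}{2} = - \frac{2159}{2}$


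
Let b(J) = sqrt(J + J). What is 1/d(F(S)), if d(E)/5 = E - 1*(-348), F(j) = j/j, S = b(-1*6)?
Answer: 1/1745 ≈ 0.00057307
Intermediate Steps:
b(J) = sqrt(2)*sqrt(J) (b(J) = sqrt(2*J) = sqrt(2)*sqrt(J))
S = 2*I*sqrt(3) (S = sqrt(2)*sqrt(-1*6) = sqrt(2)*sqrt(-6) = sqrt(2)*(I*sqrt(6)) = 2*I*sqrt(3) ≈ 3.4641*I)
F(j) = 1
d(E) = 1740 + 5*E (d(E) = 5*(E - 1*(-348)) = 5*(E + 348) = 5*(348 + E) = 1740 + 5*E)
1/d(F(S)) = 1/(1740 + 5*1) = 1/(1740 + 5) = 1/1745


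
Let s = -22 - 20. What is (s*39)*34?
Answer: -55692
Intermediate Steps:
s = -42
(s*39)*34 = -42*39*34 = -1638*34 = -55692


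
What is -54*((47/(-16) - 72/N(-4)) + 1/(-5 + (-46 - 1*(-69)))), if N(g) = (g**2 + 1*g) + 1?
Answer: 47289/104 ≈ 454.70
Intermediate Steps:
N(g) = 1 + g + g**2 (N(g) = (g**2 + g) + 1 = (g + g**2) + 1 = 1 + g + g**2)
-54*((47/(-16) - 72/N(-4)) + 1/(-5 + (-46 - 1*(-69)))) = -54*((47/(-16) - 72/(1 - 4 + (-4)**2)) + 1/(-5 + (-46 - 1*(-69)))) = -54*((47*(-1/16) - 72/(1 - 4 + 16)) + 1/(-5 + (-46 + 69))) = -54*((-47/16 - 72/13) + 1/(-5 + 23)) = -54*((-47/16 - 72*1/13) + 1/18) = -54*((-47/16 - 72/13) + 1/18) = -54*(-1763/208 + 1/18) = -54*(-15763/1872) = 47289/104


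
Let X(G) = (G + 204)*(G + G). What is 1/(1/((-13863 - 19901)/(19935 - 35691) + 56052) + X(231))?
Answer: 220797269/44373627154869 ≈ 4.9759e-6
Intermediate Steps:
X(G) = 2*G*(204 + G) (X(G) = (204 + G)*(2*G) = 2*G*(204 + G))
1/(1/((-13863 - 19901)/(19935 - 35691) + 56052) + X(231)) = 1/(1/((-13863 - 19901)/(19935 - 35691) + 56052) + 2*231*(204 + 231)) = 1/(1/(-33764/(-15756) + 56052) + 2*231*435) = 1/(1/(-33764*(-1/15756) + 56052) + 200970) = 1/(1/(8441/3939 + 56052) + 200970) = 1/(1/(220797269/3939) + 200970) = 1/(3939/220797269 + 200970) = 1/(44373627154869/220797269) = 220797269/44373627154869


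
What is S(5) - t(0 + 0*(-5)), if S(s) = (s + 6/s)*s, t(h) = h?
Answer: 31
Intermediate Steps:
S(s) = s*(s + 6/s)
S(5) - t(0 + 0*(-5)) = (6 + 5²) - (0 + 0*(-5)) = (6 + 25) - (0 + 0) = 31 - 1*0 = 31 + 0 = 31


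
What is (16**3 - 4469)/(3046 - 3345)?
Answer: 373/299 ≈ 1.2475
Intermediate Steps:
(16**3 - 4469)/(3046 - 3345) = (4096 - 4469)/(-299) = -373*(-1/299) = 373/299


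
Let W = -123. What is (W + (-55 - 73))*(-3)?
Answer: 753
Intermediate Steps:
(W + (-55 - 73))*(-3) = (-123 + (-55 - 73))*(-3) = (-123 - 128)*(-3) = -251*(-3) = 753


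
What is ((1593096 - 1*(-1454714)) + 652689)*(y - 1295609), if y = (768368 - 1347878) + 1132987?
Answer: -2746258723868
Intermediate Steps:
y = 553477 (y = -579510 + 1132987 = 553477)
((1593096 - 1*(-1454714)) + 652689)*(y - 1295609) = ((1593096 - 1*(-1454714)) + 652689)*(553477 - 1295609) = ((1593096 + 1454714) + 652689)*(-742132) = (3047810 + 652689)*(-742132) = 3700499*(-742132) = -2746258723868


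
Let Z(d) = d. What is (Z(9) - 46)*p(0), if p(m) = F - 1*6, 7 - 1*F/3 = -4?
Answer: -999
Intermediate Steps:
F = 33 (F = 21 - 3*(-4) = 21 + 12 = 33)
p(m) = 27 (p(m) = 33 - 1*6 = 33 - 6 = 27)
(Z(9) - 46)*p(0) = (9 - 46)*27 = -37*27 = -999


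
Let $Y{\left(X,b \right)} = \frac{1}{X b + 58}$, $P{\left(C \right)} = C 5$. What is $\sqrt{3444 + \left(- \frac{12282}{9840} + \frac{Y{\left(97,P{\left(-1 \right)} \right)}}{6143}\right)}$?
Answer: $\frac{\sqrt{15927594964081628217530}}{2150910020} \approx 58.675$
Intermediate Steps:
$P{\left(C \right)} = 5 C$
$Y{\left(X,b \right)} = \frac{1}{58 + X b}$
$\sqrt{3444 + \left(- \frac{12282}{9840} + \frac{Y{\left(97,P{\left(-1 \right)} \right)}}{6143}\right)} = \sqrt{3444 - \left(\frac{2047}{1640} - \frac{1}{\left(58 + 97 \cdot 5 \left(-1\right)\right) 6143}\right)} = \sqrt{3444 - \left(\frac{2047}{1640} - \frac{1}{58 + 97 \left(-5\right)} \frac{1}{6143}\right)} = \sqrt{3444 - \left(\frac{2047}{1640} - \frac{1}{58 - 485} \cdot \frac{1}{6143}\right)} = \sqrt{3444 - \left(\frac{2047}{1640} - \frac{1}{-427} \cdot \frac{1}{6143}\right)} = \sqrt{3444 - \frac{5369407507}{4301820040}} = \sqrt{\frac{14810098810253}{4301820040}} = \frac{\sqrt{15927594964081628217530}}{2150910020}$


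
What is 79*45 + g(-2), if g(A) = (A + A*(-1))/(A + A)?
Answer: 3555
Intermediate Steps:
g(A) = 0 (g(A) = (A - A)/((2*A)) = 0*(1/(2*A)) = 0)
79*45 + g(-2) = 79*45 + 0 = 3555 + 0 = 3555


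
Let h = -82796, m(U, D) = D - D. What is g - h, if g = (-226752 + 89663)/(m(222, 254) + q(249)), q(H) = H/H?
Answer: -54293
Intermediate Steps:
m(U, D) = 0
q(H) = 1
g = -137089 (g = (-226752 + 89663)/(0 + 1) = -137089/1 = -137089*1 = -137089)
g - h = -137089 - 1*(-82796) = -137089 + 82796 = -54293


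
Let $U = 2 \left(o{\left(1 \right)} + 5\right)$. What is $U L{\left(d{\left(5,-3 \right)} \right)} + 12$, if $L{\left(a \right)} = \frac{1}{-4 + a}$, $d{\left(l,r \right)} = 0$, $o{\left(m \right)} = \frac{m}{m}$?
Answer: $9$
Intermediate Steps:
$o{\left(m \right)} = 1$
$U = 12$ ($U = 2 \left(1 + 5\right) = 2 \cdot 6 = 12$)
$U L{\left(d{\left(5,-3 \right)} \right)} + 12 = \frac{12}{-4 + 0} + 12 = \frac{12}{-4} + 12 = 12 \left(- \frac{1}{4}\right) + 12 = -3 + 12 = 9$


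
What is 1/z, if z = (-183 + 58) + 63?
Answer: -1/62 ≈ -0.016129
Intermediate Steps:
z = -62 (z = -125 + 63 = -62)
1/z = 1/(-62) = -1/62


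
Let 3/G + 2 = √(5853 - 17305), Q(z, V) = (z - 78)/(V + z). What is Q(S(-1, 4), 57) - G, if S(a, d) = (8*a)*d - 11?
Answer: -346523/40096 + 3*I*√2863/5728 ≈ -8.6423 + 0.028024*I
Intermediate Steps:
S(a, d) = -11 + 8*a*d (S(a, d) = 8*a*d - 11 = -11 + 8*a*d)
Q(z, V) = (-78 + z)/(V + z)
G = 3/(-2 + 2*I*√2863) (G = 3/(-2 + √(5853 - 17305)) = 3/(-2 + √(-11452)) = 3/(-2 + 2*I*√2863) ≈ -0.00052374 - 0.028024*I)
Q(S(-1, 4), 57) - G = (-78 + (-11 + 8*(-1)*4))/(57 + (-11 + 8*(-1)*4)) - (-3/5728 - 3*I*√2863/5728) = (-78 + (-11 - 32))/(57 + (-11 - 32)) + (3/5728 + 3*I*√2863/5728) = (-78 - 43)/(57 - 43) + (3/5728 + 3*I*√2863/5728) = -121/14 + (3/5728 + 3*I*√2863/5728) = -346523/40096 + 3*I*√2863/5728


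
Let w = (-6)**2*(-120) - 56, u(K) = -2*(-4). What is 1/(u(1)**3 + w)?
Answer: -1/3864 ≈ -0.00025880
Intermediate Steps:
u(K) = 8
w = -4376 (w = 36*(-120) - 56 = -4320 - 56 = -4376)
1/(u(1)**3 + w) = 1/(8**3 - 4376) = 1/(512 - 4376) = 1/(-3864) = -1/3864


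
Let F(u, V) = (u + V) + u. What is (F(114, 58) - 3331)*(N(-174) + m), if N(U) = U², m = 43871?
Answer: -225777615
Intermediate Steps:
F(u, V) = V + 2*u (F(u, V) = (V + u) + u = V + 2*u)
(F(114, 58) - 3331)*(N(-174) + m) = ((58 + 2*114) - 3331)*((-174)² + 43871) = ((58 + 228) - 3331)*(30276 + 43871) = (286 - 3331)*74147 = -3045*74147 = -225777615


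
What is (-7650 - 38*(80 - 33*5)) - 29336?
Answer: -33756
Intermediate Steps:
(-7650 - 38*(80 - 33*5)) - 29336 = (-7650 - 38*(80 - 165)) - 29336 = (-7650 - 38*(-85)) - 29336 = (-7650 + 3230) - 29336 = -4420 - 29336 = -33756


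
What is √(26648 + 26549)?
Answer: √53197 ≈ 230.64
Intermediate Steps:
√(26648 + 26549) = √53197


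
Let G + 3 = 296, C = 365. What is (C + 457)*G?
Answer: 240846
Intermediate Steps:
G = 293 (G = -3 + 296 = 293)
(C + 457)*G = (365 + 457)*293 = 822*293 = 240846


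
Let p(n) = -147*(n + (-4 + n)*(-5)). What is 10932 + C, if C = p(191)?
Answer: 120300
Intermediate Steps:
p(n) = -2940 + 588*n (p(n) = -147*(n + (20 - 5*n)) = -147*(20 - 4*n) = -2940 + 588*n)
C = 109368 (C = -2940 + 588*191 = -2940 + 112308 = 109368)
10932 + C = 10932 + 109368 = 120300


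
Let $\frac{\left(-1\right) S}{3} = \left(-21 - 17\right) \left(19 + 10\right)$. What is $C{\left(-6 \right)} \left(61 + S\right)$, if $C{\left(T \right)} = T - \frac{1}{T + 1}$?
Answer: $- \frac{97643}{5} \approx -19529.0$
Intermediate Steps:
$S = 3306$ ($S = - 3 \left(-21 - 17\right) \left(19 + 10\right) = - 3 \left(\left(-38\right) 29\right) = \left(-3\right) \left(-1102\right) = 3306$)
$C{\left(T \right)} = T - \frac{1}{1 + T}$
$C{\left(-6 \right)} \left(61 + S\right) = \frac{-1 - 6 + \left(-6\right)^{2}}{1 - 6} \left(61 + 3306\right) = \frac{-1 - 6 + 36}{-5} \cdot 3367 = \left(- \frac{1}{5}\right) 29 \cdot 3367 = \left(- \frac{29}{5}\right) 3367 = - \frac{97643}{5}$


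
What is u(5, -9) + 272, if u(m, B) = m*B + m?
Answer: 232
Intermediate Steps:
u(m, B) = m + B*m (u(m, B) = B*m + m = m + B*m)
u(5, -9) + 272 = 5*(1 - 9) + 272 = 5*(-8) + 272 = -40 + 272 = 232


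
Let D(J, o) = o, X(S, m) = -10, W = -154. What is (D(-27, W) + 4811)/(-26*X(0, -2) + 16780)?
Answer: 4657/17040 ≈ 0.27330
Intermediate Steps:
(D(-27, W) + 4811)/(-26*X(0, -2) + 16780) = (-154 + 4811)/(-26*(-10) + 16780) = 4657/(260 + 16780) = 4657/17040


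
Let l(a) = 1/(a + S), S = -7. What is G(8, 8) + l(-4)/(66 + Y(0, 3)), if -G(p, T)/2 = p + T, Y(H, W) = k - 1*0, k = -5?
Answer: -21473/671 ≈ -32.001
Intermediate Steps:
Y(H, W) = -5 (Y(H, W) = -5 - 1*0 = -5 + 0 = -5)
l(a) = 1/(-7 + a) (l(a) = 1/(a - 7) = 1/(-7 + a))
G(p, T) = -2*T - 2*p (G(p, T) = -2*(p + T) = -2*(T + p) = -2*T - 2*p)
G(8, 8) + l(-4)/(66 + Y(0, 3)) = (-2*8 - 2*8) + 1/((66 - 5)*(-7 - 4)) = (-16 - 16) + 1/(61*(-11)) = -32 + (1/61)*(-1/11) = -32 - 1/671 = -21473/671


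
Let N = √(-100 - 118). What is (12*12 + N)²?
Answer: (144 + I*√218)² ≈ 20518.0 + 4252.3*I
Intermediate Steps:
N = I*√218 (N = √(-218) = I*√218 ≈ 14.765*I)
(12*12 + N)² = (12*12 + I*√218)² = (144 + I*√218)²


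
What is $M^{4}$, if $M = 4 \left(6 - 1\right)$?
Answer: $160000$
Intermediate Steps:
$M = 20$ ($M = 4 \cdot 5 = 20$)
$M^{4} = 20^{4} = 160000$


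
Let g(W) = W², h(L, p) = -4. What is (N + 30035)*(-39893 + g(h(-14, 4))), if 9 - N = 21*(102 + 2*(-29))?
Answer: -1161218240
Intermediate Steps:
N = -915 (N = 9 - 21*(102 + 2*(-29)) = 9 - 21*(102 - 58) = 9 - 21*44 = 9 - 1*924 = 9 - 924 = -915)
(N + 30035)*(-39893 + g(h(-14, 4))) = (-915 + 30035)*(-39893 + (-4)²) = 29120*(-39893 + 16) = 29120*(-39877) = -1161218240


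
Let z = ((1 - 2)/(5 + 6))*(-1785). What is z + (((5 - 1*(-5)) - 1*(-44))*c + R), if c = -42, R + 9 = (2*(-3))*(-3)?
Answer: -23064/11 ≈ -2096.7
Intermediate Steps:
R = 9 (R = -9 + (2*(-3))*(-3) = -9 - 6*(-3) = -9 + 18 = 9)
z = 1785/11 (z = -1/11*(-1785) = 1785/11 ≈ 162.27)
z + (((5 - 1*(-5)) - 1*(-44))*c + R) = 1785/11 + (((5 - 1*(-5)) - 1*(-44))*(-42) + 9) = 1785/11 + (((5 + 5) + 44)*(-42) + 9) = 1785/11 + ((10 + 44)*(-42) + 9) = 1785/11 + (54*(-42) + 9) = 1785/11 + (-2268 + 9) = 1785/11 - 2259 = -23064/11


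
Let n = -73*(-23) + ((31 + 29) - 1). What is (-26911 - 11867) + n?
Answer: -37040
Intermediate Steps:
n = 1738 (n = 1679 + (60 - 1) = 1679 + 59 = 1738)
(-26911 - 11867) + n = (-26911 - 11867) + 1738 = -38778 + 1738 = -37040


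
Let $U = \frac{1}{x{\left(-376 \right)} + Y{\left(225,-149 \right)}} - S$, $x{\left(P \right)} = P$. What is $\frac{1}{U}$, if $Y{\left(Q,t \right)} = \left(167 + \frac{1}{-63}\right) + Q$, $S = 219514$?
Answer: $- \frac{1007}{221050535} \approx -4.5555 \cdot 10^{-6}$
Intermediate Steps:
$Y{\left(Q,t \right)} = \frac{10520}{63} + Q$ ($Y{\left(Q,t \right)} = \left(167 - \frac{1}{63}\right) + Q = \frac{10520}{63} + Q$)
$U = - \frac{221050535}{1007}$ ($U = \frac{1}{-376 + \left(\frac{10520}{63} + 225\right)} - 219514 = \frac{1}{-376 + \frac{24695}{63}} - 219514 = \frac{1}{\frac{1007}{63}} - 219514 = \frac{63}{1007} - 219514 = - \frac{221050535}{1007} \approx -2.1951 \cdot 10^{5}$)
$\frac{1}{U} = \frac{1}{- \frac{221050535}{1007}} = - \frac{1007}{221050535}$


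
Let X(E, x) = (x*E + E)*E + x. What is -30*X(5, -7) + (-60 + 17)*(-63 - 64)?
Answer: 10171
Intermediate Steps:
X(E, x) = x + E*(E + E*x) (X(E, x) = (E*x + E)*E + x = (E + E*x)*E + x = E*(E + E*x) + x = x + E*(E + E*x))
-30*X(5, -7) + (-60 + 17)*(-63 - 64) = -30*(-7 + 5² - 7*5²) + (-60 + 17)*(-63 - 64) = -30*(-7 + 25 - 7*25) - 43*(-127) = -30*(-7 + 25 - 175) + 5461 = -30*(-157) + 5461 = 4710 + 5461 = 10171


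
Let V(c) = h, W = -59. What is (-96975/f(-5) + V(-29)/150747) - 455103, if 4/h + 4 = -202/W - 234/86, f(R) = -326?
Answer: -186963986967727213/411085561530 ≈ -4.5481e+5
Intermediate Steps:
h = -10148/8365 (h = 4/(-4 + (-202/(-59) - 234/86)) = 4/(-4 + (-202*(-1/59) - 234*1/86)) = 4/(-4 + (202/59 - 117/43)) = 4/(-4 + 1783/2537) = 4/(-8365/2537) = 4*(-2537/8365) = -10148/8365 ≈ -1.2132)
V(c) = -10148/8365
(-96975/f(-5) + V(-29)/150747) - 455103 = (-96975/(-326) - 10148/8365/150747) - 455103 = (-96975*(-1/326) - 10148/8365*1/150747) - 455103 = (96975/326 - 10148/1260998655) - 455103 = 122285341260377/411085561530 - 455103 = -186963986967727213/411085561530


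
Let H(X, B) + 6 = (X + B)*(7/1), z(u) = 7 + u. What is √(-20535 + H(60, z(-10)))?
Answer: 3*I*√2238 ≈ 141.92*I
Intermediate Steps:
H(X, B) = -6 + 7*B + 7*X (H(X, B) = -6 + (X + B)*(7/1) = -6 + (B + X)*(7*1) = -6 + (B + X)*7 = -6 + (7*B + 7*X) = -6 + 7*B + 7*X)
√(-20535 + H(60, z(-10))) = √(-20535 + (-6 + 7*(7 - 10) + 7*60)) = √(-20535 + (-6 + 7*(-3) + 420)) = √(-20535 + (-6 - 21 + 420)) = √(-20535 + 393) = √(-20142) = 3*I*√2238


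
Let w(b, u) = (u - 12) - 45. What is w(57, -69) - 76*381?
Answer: -29082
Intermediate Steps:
w(b, u) = -57 + u (w(b, u) = (-12 + u) - 45 = -57 + u)
w(57, -69) - 76*381 = (-57 - 69) - 76*381 = -126 - 28956 = -29082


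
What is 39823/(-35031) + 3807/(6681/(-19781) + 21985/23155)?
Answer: 93241188965359/14985070746 ≈ 6222.3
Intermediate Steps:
39823/(-35031) + 3807/(6681/(-19781) + 21985/23155) = 39823*(-1/35031) + 3807/(6681*(-1/19781) + 21985*(1/23155)) = -39823/35031 + 3807/(-51/151 + 4397/4631) = -39823/35031 + 3807/(427766/699281) = -39823/35031 + 3807*(699281/427766) = -39823/35031 + 2662162767/427766 = 93241188965359/14985070746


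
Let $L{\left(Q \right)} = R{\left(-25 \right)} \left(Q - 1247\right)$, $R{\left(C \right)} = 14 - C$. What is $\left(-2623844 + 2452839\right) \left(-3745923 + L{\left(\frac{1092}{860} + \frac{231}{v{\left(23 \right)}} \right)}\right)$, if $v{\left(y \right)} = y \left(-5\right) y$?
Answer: $\frac{641742481112808}{989} \approx 6.4888 \cdot 10^{11}$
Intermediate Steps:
$v{\left(y \right)} = - 5 y^{2}$ ($v{\left(y \right)} = - 5 y y = - 5 y^{2}$)
$L{\left(Q \right)} = -48633 + 39 Q$ ($L{\left(Q \right)} = \left(14 - -25\right) \left(Q - 1247\right) = \left(14 + 25\right) \left(-1247 + Q\right) = 39 \left(-1247 + Q\right) = -48633 + 39 Q$)
$\left(-2623844 + 2452839\right) \left(-3745923 + L{\left(\frac{1092}{860} + \frac{231}{v{\left(23 \right)}} \right)}\right) = \left(-2623844 + 2452839\right) \left(-3745923 - \left(48633 - 39 \left(\frac{1092}{860} + \frac{231}{\left(-5\right) 23^{2}}\right)\right)\right) = - 171005 \left(-3745923 - \left(48633 - 39 \left(1092 \cdot \frac{1}{860} + \frac{231}{\left(-5\right) 529}\right)\right)\right) = - 171005 \left(-3745923 - \left(48633 - 39 \left(\frac{273}{215} + \frac{231}{-2645}\right)\right)\right) = - 171005 \left(-3745923 - \left(48633 - 39 \left(\frac{273}{215} + 231 \left(- \frac{1}{2645}\right)\right)\right)\right) = - 171005 \left(-3745923 - \left(48633 - 39 \left(\frac{273}{215} - \frac{231}{2645}\right)\right)\right) = - 171005 \left(-3745923 + \left(-48633 + 39 \cdot \frac{134484}{113735}\right)\right) = - 171005 \left(-3745923 + \left(-48633 + \frac{5244876}{113735}\right)\right) = - 171005 \left(-3745923 - \frac{5526029379}{113735}\right) = \left(-171005\right) \left(- \frac{431568581784}{113735}\right) = \frac{641742481112808}{989}$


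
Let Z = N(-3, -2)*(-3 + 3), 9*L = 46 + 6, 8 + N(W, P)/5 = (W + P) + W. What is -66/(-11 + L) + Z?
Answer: 594/47 ≈ 12.638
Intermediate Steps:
N(W, P) = -40 + 5*P + 10*W (N(W, P) = -40 + 5*((W + P) + W) = -40 + 5*((P + W) + W) = -40 + 5*(P + 2*W) = -40 + (5*P + 10*W) = -40 + 5*P + 10*W)
L = 52/9 (L = (46 + 6)/9 = (⅑)*52 = 52/9 ≈ 5.7778)
Z = 0 (Z = (-40 + 5*(-2) + 10*(-3))*(-3 + 3) = (-40 - 10 - 30)*0 = -80*0 = 0)
-66/(-11 + L) + Z = -66/(-11 + 52/9) + 0 = -66/(-47/9) + 0 = -9/47*(-66) + 0 = 594/47 + 0 = 594/47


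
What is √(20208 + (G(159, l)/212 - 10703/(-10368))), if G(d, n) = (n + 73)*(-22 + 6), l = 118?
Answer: √1176284431534/7632 ≈ 142.11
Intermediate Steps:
G(d, n) = -1168 - 16*n (G(d, n) = (73 + n)*(-16) = -1168 - 16*n)
√(20208 + (G(159, l)/212 - 10703/(-10368))) = √(20208 + ((-1168 - 16*118)/212 - 10703/(-10368))) = √(20208 + ((-1168 - 1888)*(1/212) - 10703*(-1/10368))) = √(20208 + (-3056*1/212 + 10703/10368)) = √(20208 + (-764/53 + 10703/10368)) = √(20208 - 7353893/549504) = √(11097022939/549504) = √1176284431534/7632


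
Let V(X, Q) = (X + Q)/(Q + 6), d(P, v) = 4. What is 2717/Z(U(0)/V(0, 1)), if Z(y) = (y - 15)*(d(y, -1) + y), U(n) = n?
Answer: -2717/60 ≈ -45.283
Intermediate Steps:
V(X, Q) = (Q + X)/(6 + Q)
Z(y) = (-15 + y)*(4 + y) (Z(y) = (y - 15)*(4 + y) = (-15 + y)*(4 + y))
2717/Z(U(0)/V(0, 1)) = 2717/(-60 + (0/(((1 + 0)/(6 + 1))))**2 - 0/((1 + 0)/(6 + 1))) = 2717/(-60 + (0/((1/7)))**2 - 0/(1/7)) = 2717/(-60 + (0/(((1/7)*1)))**2 - 0/((1/7)*1)) = 2717/(-60 + (0/(1/7))**2 - 0/1/7) = 2717/(-60 + (0*7)**2 - 0*7) = 2717/(-60 + 0**2 - 11*0) = 2717/(-60 + 0 + 0) = 2717/(-60) = 2717*(-1/60) = -2717/60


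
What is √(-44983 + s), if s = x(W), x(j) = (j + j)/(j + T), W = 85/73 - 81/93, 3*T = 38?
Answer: I*√87059293042111/43993 ≈ 212.09*I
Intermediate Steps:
T = 38/3 (T = (⅓)*38 = 38/3 ≈ 12.667)
W = 664/2263 (W = 85*(1/73) - 81*1/93 = 85/73 - 27/31 = 664/2263 ≈ 0.29342)
x(j) = 2*j/(38/3 + j) (x(j) = (j + j)/(j + 38/3) = (2*j)/(38/3 + j) = 2*j/(38/3 + j))
s = 1992/43993 (s = 6*(664/2263)/(38 + 3*(664/2263)) = 6*(664/2263)/(38 + 1992/2263) = 6*(664/2263)/(87986/2263) = 6*(664/2263)*(2263/87986) = 1992/43993 ≈ 0.045280)
√(-44983 + s) = √(-44983 + 1992/43993) = √(-1978935127/43993) = I*√87059293042111/43993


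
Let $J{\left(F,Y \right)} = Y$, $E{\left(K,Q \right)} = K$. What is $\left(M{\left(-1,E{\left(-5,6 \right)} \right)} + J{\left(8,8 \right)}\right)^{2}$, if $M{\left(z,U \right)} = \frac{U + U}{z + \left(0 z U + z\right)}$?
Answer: $169$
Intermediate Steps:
$M{\left(z,U \right)} = \frac{U}{z}$ ($M{\left(z,U \right)} = \frac{2 U}{z + \left(0 U + z\right)} = \frac{2 U}{z + \left(0 + z\right)} = \frac{2 U}{z + z} = \frac{2 U}{2 z} = 2 U \frac{1}{2 z} = \frac{U}{z}$)
$\left(M{\left(-1,E{\left(-5,6 \right)} \right)} + J{\left(8,8 \right)}\right)^{2} = \left(- \frac{5}{-1} + 8\right)^{2} = \left(\left(-5\right) \left(-1\right) + 8\right)^{2} = \left(5 + 8\right)^{2} = 13^{2} = 169$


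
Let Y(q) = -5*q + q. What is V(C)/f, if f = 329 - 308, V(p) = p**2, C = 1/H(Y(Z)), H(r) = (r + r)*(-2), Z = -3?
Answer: 1/48384 ≈ 2.0668e-5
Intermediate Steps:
Y(q) = -4*q
H(r) = -4*r (H(r) = (2*r)*(-2) = -4*r)
C = -1/48 (C = 1/(-(-16)*(-3)) = 1/(-4*12) = 1/(-48) = -1/48 ≈ -0.020833)
f = 21
V(C)/f = (-1/48)**2/21 = (1/2304)*(1/21) = 1/48384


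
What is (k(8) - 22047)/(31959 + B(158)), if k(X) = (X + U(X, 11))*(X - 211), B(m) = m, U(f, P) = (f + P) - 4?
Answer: -26716/32117 ≈ -0.83183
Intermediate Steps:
U(f, P) = -4 + P + f (U(f, P) = (P + f) - 4 = -4 + P + f)
k(X) = (-211 + X)*(7 + 2*X) (k(X) = (X + (-4 + 11 + X))*(X - 211) = (X + (7 + X))*(-211 + X) = (7 + 2*X)*(-211 + X) = (-211 + X)*(7 + 2*X))
(k(8) - 22047)/(31959 + B(158)) = ((-1477 - 415*8 + 2*8**2) - 22047)/(31959 + 158) = ((-1477 - 3320 + 2*64) - 22047)/32117 = ((-1477 - 3320 + 128) - 22047)*(1/32117) = (-4669 - 22047)*(1/32117) = -26716*1/32117 = -26716/32117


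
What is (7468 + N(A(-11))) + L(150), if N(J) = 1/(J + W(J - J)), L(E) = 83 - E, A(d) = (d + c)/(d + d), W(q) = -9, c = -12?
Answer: 1295153/175 ≈ 7400.9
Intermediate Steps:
A(d) = (-12 + d)/(2*d) (A(d) = (d - 12)/(d + d) = (-12 + d)/((2*d)) = (-12 + d)*(1/(2*d)) = (-12 + d)/(2*d))
N(J) = 1/(-9 + J) (N(J) = 1/(J - 9) = 1/(-9 + J))
(7468 + N(A(-11))) + L(150) = (7468 + 1/(-9 + (½)*(-12 - 11)/(-11))) + (83 - 1*150) = (7468 + 1/(-9 + (½)*(-1/11)*(-23))) + (83 - 150) = (7468 + 1/(-9 + 23/22)) - 67 = (7468 + 1/(-175/22)) - 67 = (7468 - 22/175) - 67 = 1306878/175 - 67 = 1295153/175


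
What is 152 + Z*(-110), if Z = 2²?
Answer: -288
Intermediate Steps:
Z = 4
152 + Z*(-110) = 152 + 4*(-110) = 152 - 440 = -288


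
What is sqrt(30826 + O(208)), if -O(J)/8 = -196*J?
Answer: sqrt(356970) ≈ 597.47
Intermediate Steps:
O(J) = 1568*J (O(J) = -(-1568)*J = 1568*J)
sqrt(30826 + O(208)) = sqrt(30826 + 1568*208) = sqrt(30826 + 326144) = sqrt(356970)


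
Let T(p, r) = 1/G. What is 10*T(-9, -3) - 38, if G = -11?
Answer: -428/11 ≈ -38.909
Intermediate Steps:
T(p, r) = -1/11 (T(p, r) = 1/(-11) = -1/11)
10*T(-9, -3) - 38 = 10*(-1/11) - 38 = -10/11 - 38 = -428/11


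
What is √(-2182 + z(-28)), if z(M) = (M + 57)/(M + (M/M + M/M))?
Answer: I*√1475786/26 ≈ 46.724*I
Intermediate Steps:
z(M) = (57 + M)/(2 + M) (z(M) = (57 + M)/(M + (1 + 1)) = (57 + M)/(M + 2) = (57 + M)/(2 + M))
√(-2182 + z(-28)) = √(-2182 + (57 - 28)/(2 - 28)) = √(-2182 + 29/(-26)) = √(-2182 - 1/26*29) = √(-2182 - 29/26) = √(-56761/26) = I*√1475786/26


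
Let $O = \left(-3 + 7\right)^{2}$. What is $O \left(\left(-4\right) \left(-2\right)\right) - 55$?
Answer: $73$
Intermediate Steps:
$O = 16$ ($O = 4^{2} = 16$)
$O \left(\left(-4\right) \left(-2\right)\right) - 55 = 16 \left(\left(-4\right) \left(-2\right)\right) - 55 = 16 \cdot 8 - 55 = 128 - 55 = 73$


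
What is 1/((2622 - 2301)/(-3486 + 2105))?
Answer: -1381/321 ≈ -4.3022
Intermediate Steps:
1/((2622 - 2301)/(-3486 + 2105)) = 1/(321/(-1381)) = 1/(321*(-1/1381)) = 1/(-321/1381) = -1381/321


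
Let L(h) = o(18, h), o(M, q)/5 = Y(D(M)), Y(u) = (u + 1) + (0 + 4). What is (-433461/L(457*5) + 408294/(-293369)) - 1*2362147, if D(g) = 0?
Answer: -17451691808534/7334225 ≈ -2.3795e+6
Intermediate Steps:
Y(u) = 5 + u (Y(u) = (1 + u) + 4 = 5 + u)
o(M, q) = 25 (o(M, q) = 5*(5 + 0) = 5*5 = 25)
L(h) = 25
(-433461/L(457*5) + 408294/(-293369)) - 1*2362147 = (-433461/25 + 408294/(-293369)) - 1*2362147 = (-433461*1/25 + 408294*(-1/293369)) - 2362147 = (-433461/25 - 408294/293369) - 2362147 = -127174227459/7334225 - 2362147 = -17451691808534/7334225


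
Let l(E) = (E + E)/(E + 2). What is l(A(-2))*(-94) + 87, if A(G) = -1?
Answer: 275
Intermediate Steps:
l(E) = 2*E/(2 + E) (l(E) = (2*E)/(2 + E) = 2*E/(2 + E))
l(A(-2))*(-94) + 87 = (2*(-1)/(2 - 1))*(-94) + 87 = (2*(-1)/1)*(-94) + 87 = (2*(-1)*1)*(-94) + 87 = -2*(-94) + 87 = 188 + 87 = 275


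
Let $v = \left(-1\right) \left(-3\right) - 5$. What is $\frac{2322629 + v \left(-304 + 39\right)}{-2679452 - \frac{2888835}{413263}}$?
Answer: $- \frac{960075657817}{1107321260711} \approx -0.86703$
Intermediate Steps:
$v = -2$ ($v = 3 - 5 = -2$)
$\frac{2322629 + v \left(-304 + 39\right)}{-2679452 - \frac{2888835}{413263}} = \frac{2322629 - 2 \left(-304 + 39\right)}{-2679452 - \frac{2888835}{413263}} = \frac{2322629 - -530}{-2679452 - \frac{2888835}{413263}} = \frac{2322629 + 530}{-2679452 - \frac{2888835}{413263}} = \frac{2323159}{- \frac{1107321260711}{413263}} = 2323159 \left(- \frac{413263}{1107321260711}\right) = - \frac{960075657817}{1107321260711}$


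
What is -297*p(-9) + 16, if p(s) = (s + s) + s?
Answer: 8035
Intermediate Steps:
p(s) = 3*s (p(s) = 2*s + s = 3*s)
-297*p(-9) + 16 = -891*(-9) + 16 = -297*(-27) + 16 = 8019 + 16 = 8035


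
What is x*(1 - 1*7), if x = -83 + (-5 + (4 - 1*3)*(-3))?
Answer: 546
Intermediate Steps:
x = -91 (x = -83 + (-5 + (4 - 3)*(-3)) = -83 + (-5 + 1*(-3)) = -83 + (-5 - 3) = -83 - 8 = -91)
x*(1 - 1*7) = -91*(1 - 1*7) = -91*(1 - 7) = -91*(-6) = 546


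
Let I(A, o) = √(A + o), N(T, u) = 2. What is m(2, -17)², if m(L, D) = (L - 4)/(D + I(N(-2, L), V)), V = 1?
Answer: 4/(17 - √3)² ≈ 0.017159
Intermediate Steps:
m(L, D) = (-4 + L)/(D + √3) (m(L, D) = (L - 4)/(D + √(2 + 1)) = (-4 + L)/(D + √3))
m(2, -17)² = ((-4 + 2)/(-17 + √3))² = (-2/(-17 + √3))² = 4/(-17 + √3)²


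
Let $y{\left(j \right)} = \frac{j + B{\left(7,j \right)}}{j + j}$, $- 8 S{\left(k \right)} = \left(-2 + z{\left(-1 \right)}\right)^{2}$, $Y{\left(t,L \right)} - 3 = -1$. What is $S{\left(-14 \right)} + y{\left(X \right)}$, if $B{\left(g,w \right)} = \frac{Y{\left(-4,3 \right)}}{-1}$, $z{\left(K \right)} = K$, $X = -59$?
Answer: $- \frac{287}{472} \approx -0.60805$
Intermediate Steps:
$Y{\left(t,L \right)} = 2$ ($Y{\left(t,L \right)} = 3 - 1 = 2$)
$B{\left(g,w \right)} = -2$ ($B{\left(g,w \right)} = \frac{2}{-1} = 2 \left(-1\right) = -2$)
$S{\left(k \right)} = - \frac{9}{8}$ ($S{\left(k \right)} = - \frac{\left(-2 - 1\right)^{2}}{8} = - \frac{\left(-3\right)^{2}}{8} = \left(- \frac{1}{8}\right) 9 = - \frac{9}{8}$)
$y{\left(j \right)} = \frac{-2 + j}{2 j}$ ($y{\left(j \right)} = \frac{j - 2}{j + j} = \frac{-2 + j}{2 j}$)
$S{\left(-14 \right)} + y{\left(X \right)} = - \frac{9}{8} + \frac{-2 - 59}{2 \left(-59\right)} = - \frac{9}{8} + \frac{1}{2} \left(- \frac{1}{59}\right) \left(-61\right) = - \frac{9}{8} + \frac{61}{118} = - \frac{287}{472}$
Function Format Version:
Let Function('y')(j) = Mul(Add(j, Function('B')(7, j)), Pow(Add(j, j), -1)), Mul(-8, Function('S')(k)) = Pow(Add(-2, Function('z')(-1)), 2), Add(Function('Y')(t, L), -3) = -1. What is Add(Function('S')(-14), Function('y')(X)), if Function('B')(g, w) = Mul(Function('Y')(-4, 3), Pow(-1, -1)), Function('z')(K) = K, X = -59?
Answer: Rational(-287, 472) ≈ -0.60805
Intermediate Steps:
Function('Y')(t, L) = 2 (Function('Y')(t, L) = Add(3, -1) = 2)
Function('B')(g, w) = -2 (Function('B')(g, w) = Mul(2, Pow(-1, -1)) = Mul(2, -1) = -2)
Function('S')(k) = Rational(-9, 8) (Function('S')(k) = Mul(Rational(-1, 8), Pow(Add(-2, -1), 2)) = Mul(Rational(-1, 8), Pow(-3, 2)) = Mul(Rational(-1, 8), 9) = Rational(-9, 8))
Function('y')(j) = Mul(Rational(1, 2), Pow(j, -1), Add(-2, j)) (Function('y')(j) = Mul(Add(j, -2), Pow(Add(j, j), -1)) = Mul(Add(-2, j), Pow(Mul(2, j), -1)) = Mul(Add(-2, j), Mul(Rational(1, 2), Pow(j, -1))) = Mul(Rational(1, 2), Pow(j, -1), Add(-2, j)))
Add(Function('S')(-14), Function('y')(X)) = Add(Rational(-9, 8), Mul(Rational(1, 2), Pow(-59, -1), Add(-2, -59))) = Add(Rational(-9, 8), Mul(Rational(1, 2), Rational(-1, 59), -61)) = Add(Rational(-9, 8), Rational(61, 118)) = Rational(-287, 472)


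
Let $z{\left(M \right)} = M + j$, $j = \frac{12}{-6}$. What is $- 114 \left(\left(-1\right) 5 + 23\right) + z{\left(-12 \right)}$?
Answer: $-2066$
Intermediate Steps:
$j = -2$ ($j = 12 \left(- \frac{1}{6}\right) = -2$)
$z{\left(M \right)} = -2 + M$ ($z{\left(M \right)} = M - 2 = -2 + M$)
$- 114 \left(\left(-1\right) 5 + 23\right) + z{\left(-12 \right)} = - 114 \left(\left(-1\right) 5 + 23\right) - 14 = - 114 \left(-5 + 23\right) - 14 = \left(-114\right) 18 - 14 = -2052 - 14 = -2066$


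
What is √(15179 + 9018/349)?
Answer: √1851964661/349 ≈ 123.31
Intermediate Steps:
√(15179 + 9018/349) = √(5306489/349) = √1851964661/349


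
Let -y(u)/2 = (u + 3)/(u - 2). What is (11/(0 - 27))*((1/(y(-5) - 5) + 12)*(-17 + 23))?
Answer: -10142/351 ≈ -28.895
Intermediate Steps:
y(u) = -2*(3 + u)/(-2 + u) (y(u) = -2*(u + 3)/(u - 2) = -2*(3 + u)/(-2 + u))
(11/(0 - 27))*((1/(y(-5) - 5) + 12)*(-17 + 23)) = (11/(0 - 27))*((1/(2*(-3 - 1*(-5))/(-2 - 5) - 5) + 12)*(-17 + 23)) = (11/(-27))*((1/(2*(-3 + 5)/(-7) - 5) + 12)*6) = (-1/27*11)*((1/(2*(-⅐)*2 - 5) + 12)*6) = -11*(1/(-4/7 - 5) + 12)*6/27 = -11*(1/(-39/7) + 12)*6/27 = -11*(-7/39 + 12)*6/27 = -5071*6/1053 = -11/27*922/13 = -10142/351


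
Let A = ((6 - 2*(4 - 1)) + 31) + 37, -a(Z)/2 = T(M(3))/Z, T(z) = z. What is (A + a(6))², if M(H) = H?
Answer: 4489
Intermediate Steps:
a(Z) = -6/Z
A = 68 (A = ((6 - 2*3) + 31) + 37 = ((6 - 6) + 31) + 37 = (0 + 31) + 37 = 31 + 37 = 68)
(A + a(6))² = (68 - 6/6)² = (68 - 6*⅙)² = (68 - 1)² = 67² = 4489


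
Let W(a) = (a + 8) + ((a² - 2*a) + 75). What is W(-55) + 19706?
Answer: 22869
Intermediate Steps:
W(a) = 83 + a² - a (W(a) = (8 + a) + (75 + a² - 2*a) = 83 + a² - a)
W(-55) + 19706 = (83 + (-55)² - 1*(-55)) + 19706 = (83 + 3025 + 55) + 19706 = 3163 + 19706 = 22869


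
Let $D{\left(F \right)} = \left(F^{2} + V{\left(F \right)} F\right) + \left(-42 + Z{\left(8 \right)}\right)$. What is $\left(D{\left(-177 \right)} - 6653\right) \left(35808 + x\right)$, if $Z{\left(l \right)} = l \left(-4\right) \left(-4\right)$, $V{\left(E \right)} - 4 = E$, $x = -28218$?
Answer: $420356970$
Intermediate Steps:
$V{\left(E \right)} = 4 + E$
$Z{\left(l \right)} = 16 l$ ($Z{\left(l \right)} = - 4 l \left(-4\right) = 16 l$)
$D{\left(F \right)} = 86 + F^{2} + F \left(4 + F\right)$ ($D{\left(F \right)} = \left(F^{2} + \left(4 + F\right) F\right) + \left(-42 + 16 \cdot 8\right) = \left(F^{2} + F \left(4 + F\right)\right) + \left(-42 + 128\right) = \left(F^{2} + F \left(4 + F\right)\right) + 86 = 86 + F^{2} + F \left(4 + F\right)$)
$\left(D{\left(-177 \right)} - 6653\right) \left(35808 + x\right) = \left(\left(86 + \left(-177\right)^{2} - 177 \left(4 - 177\right)\right) - 6653\right) \left(35808 - 28218\right) = \left(\left(86 + 31329 - -30621\right) - 6653\right) 7590 = \left(\left(86 + 31329 + 30621\right) - 6653\right) 7590 = \left(62036 - 6653\right) 7590 = 55383 \cdot 7590 = 420356970$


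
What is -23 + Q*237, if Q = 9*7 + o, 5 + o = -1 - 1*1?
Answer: 13249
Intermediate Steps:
o = -7 (o = -5 + (-1 - 1*1) = -5 + (-1 - 1) = -5 - 2 = -7)
Q = 56 (Q = 9*7 - 7 = 63 - 7 = 56)
-23 + Q*237 = -23 + 56*237 = -23 + 13272 = 13249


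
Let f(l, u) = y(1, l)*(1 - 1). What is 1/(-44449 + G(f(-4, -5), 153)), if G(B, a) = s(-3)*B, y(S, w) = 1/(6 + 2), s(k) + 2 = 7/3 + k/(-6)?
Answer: -1/44449 ≈ -2.2498e-5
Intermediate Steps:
s(k) = ⅓ - k/6 (s(k) = -2 + (7/3 + k/(-6)) = -2 + (7*(⅓) + k*(-⅙)) = -2 + (7/3 - k/6) = ⅓ - k/6)
y(S, w) = ⅛ (y(S, w) = 1/8 = ⅛)
f(l, u) = 0 (f(l, u) = (1 - 1)/8 = (⅛)*0 = 0)
G(B, a) = 5*B/6 (G(B, a) = (⅓ - ⅙*(-3))*B = (⅓ + ½)*B = 5*B/6)
1/(-44449 + G(f(-4, -5), 153)) = 1/(-44449 + (⅚)*0) = 1/(-44449 + 0) = 1/(-44449) = -1/44449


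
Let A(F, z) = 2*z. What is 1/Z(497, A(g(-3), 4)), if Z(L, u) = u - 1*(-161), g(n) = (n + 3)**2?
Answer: 1/169 ≈ 0.0059172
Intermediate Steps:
g(n) = (3 + n)**2
Z(L, u) = 161 + u (Z(L, u) = u + 161 = 161 + u)
1/Z(497, A(g(-3), 4)) = 1/(161 + 2*4) = 1/(161 + 8) = 1/169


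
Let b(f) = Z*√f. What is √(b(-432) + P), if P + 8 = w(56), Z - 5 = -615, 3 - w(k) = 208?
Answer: √(-213 - 7320*I*√3) ≈ 78.954 - 80.291*I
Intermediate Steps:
w(k) = -205 (w(k) = 3 - 1*208 = 3 - 208 = -205)
Z = -610 (Z = 5 - 615 = -610)
b(f) = -610*√f
P = -213 (P = -8 - 205 = -213)
√(b(-432) + P) = √(-7320*I*√3 - 213) = √(-213 - 7320*I*√3)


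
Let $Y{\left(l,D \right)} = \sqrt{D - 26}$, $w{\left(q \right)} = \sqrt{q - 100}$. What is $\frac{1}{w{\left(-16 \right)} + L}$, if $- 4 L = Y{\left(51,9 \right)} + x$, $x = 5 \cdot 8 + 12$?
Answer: $\frac{4 i}{\sqrt{17} - 52 i - 8 \sqrt{29}} \approx -0.049269 - 0.036912 i$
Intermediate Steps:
$w{\left(q \right)} = \sqrt{-100 + q}$
$Y{\left(l,D \right)} = \sqrt{-26 + D}$
$x = 52$ ($x = 40 + 12 = 52$)
$L = -13 - \frac{i \sqrt{17}}{4}$ ($L = - \frac{\sqrt{-26 + 9} + 52}{4} = - \frac{\sqrt{-17} + 52}{4} = - \frac{i \sqrt{17} + 52}{4} = - \frac{52 + i \sqrt{17}}{4} = -13 - \frac{i \sqrt{17}}{4} \approx -13.0 - 1.0308 i$)
$\frac{1}{w{\left(-16 \right)} + L} = \frac{1}{\sqrt{-100 - 16} - \left(13 + \frac{i \sqrt{17}}{4}\right)} = \frac{1}{\sqrt{-116} - \left(13 + \frac{i \sqrt{17}}{4}\right)} = \frac{1}{2 i \sqrt{29} - \left(13 + \frac{i \sqrt{17}}{4}\right)} = \frac{1}{-13 + 2 i \sqrt{29} - \frac{i \sqrt{17}}{4}}$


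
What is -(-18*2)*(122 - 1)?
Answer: 4356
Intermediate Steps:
-(-18*2)*(122 - 1) = -(-36)*121 = -1*(-4356) = 4356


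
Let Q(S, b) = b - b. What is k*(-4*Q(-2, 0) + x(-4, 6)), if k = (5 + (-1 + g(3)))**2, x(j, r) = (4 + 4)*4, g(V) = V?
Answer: 1568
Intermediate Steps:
Q(S, b) = 0
x(j, r) = 32 (x(j, r) = 8*4 = 32)
k = 49 (k = (5 + (-1 + 3))**2 = (5 + 2)**2 = 7**2 = 49)
k*(-4*Q(-2, 0) + x(-4, 6)) = 49*(-4*0 + 32) = 49*(0 + 32) = 49*32 = 1568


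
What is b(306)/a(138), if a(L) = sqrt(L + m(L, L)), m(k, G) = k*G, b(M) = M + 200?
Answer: 11*sqrt(19182)/417 ≈ 3.6535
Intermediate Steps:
b(M) = 200 + M
m(k, G) = G*k
a(L) = sqrt(L + L**2) (a(L) = sqrt(L + L*L) = sqrt(L + L**2))
b(306)/a(138) = (200 + 306)/(sqrt(138*(1 + 138))) = 506/(sqrt(138*139)) = 506/(sqrt(19182)) = 506*(sqrt(19182)/19182) = 11*sqrt(19182)/417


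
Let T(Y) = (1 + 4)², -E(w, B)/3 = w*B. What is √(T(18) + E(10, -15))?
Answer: 5*√19 ≈ 21.794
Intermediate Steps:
E(w, B) = -3*B*w (E(w, B) = -3*w*B = -3*B*w)
T(Y) = 25 (T(Y) = 5² = 25)
√(T(18) + E(10, -15)) = √(25 - 3*(-15)*10) = √(25 + 450) = √475 = 5*√19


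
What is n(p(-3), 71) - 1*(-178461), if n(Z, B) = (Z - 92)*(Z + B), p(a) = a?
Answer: 172001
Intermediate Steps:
n(Z, B) = (-92 + Z)*(B + Z)
n(p(-3), 71) - 1*(-178461) = ((-3)² - 92*71 - 92*(-3) + 71*(-3)) - 1*(-178461) = (9 - 6532 + 276 - 213) + 178461 = -6460 + 178461 = 172001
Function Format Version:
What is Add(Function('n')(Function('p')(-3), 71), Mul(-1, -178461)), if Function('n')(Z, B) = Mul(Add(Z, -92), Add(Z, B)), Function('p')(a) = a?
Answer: 172001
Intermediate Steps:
Function('n')(Z, B) = Mul(Add(-92, Z), Add(B, Z))
Add(Function('n')(Function('p')(-3), 71), Mul(-1, -178461)) = Add(Add(Pow(-3, 2), Mul(-92, 71), Mul(-92, -3), Mul(71, -3)), Mul(-1, -178461)) = Add(Add(9, -6532, 276, -213), 178461) = Add(-6460, 178461) = 172001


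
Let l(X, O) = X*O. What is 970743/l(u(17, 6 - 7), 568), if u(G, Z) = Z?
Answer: -970743/568 ≈ -1709.1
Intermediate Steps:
l(X, O) = O*X
970743/l(u(17, 6 - 7), 568) = 970743/((568*(6 - 7))) = 970743/((568*(-1))) = 970743/(-568) = 970743*(-1/568) = -970743/568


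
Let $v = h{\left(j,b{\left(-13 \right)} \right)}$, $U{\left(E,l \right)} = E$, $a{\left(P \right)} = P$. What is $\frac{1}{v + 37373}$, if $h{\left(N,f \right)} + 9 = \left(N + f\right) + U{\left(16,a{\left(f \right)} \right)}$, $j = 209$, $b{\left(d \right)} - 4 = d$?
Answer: $\frac{1}{37580} \approx 2.661 \cdot 10^{-5}$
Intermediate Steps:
$b{\left(d \right)} = 4 + d$
$h{\left(N,f \right)} = 7 + N + f$ ($h{\left(N,f \right)} = -9 + \left(\left(N + f\right) + 16\right) = -9 + \left(16 + N + f\right) = 7 + N + f$)
$v = 207$ ($v = 7 + 209 + \left(4 - 13\right) = 7 + 209 - 9 = 207$)
$\frac{1}{v + 37373} = \frac{1}{207 + 37373} = \frac{1}{37580}$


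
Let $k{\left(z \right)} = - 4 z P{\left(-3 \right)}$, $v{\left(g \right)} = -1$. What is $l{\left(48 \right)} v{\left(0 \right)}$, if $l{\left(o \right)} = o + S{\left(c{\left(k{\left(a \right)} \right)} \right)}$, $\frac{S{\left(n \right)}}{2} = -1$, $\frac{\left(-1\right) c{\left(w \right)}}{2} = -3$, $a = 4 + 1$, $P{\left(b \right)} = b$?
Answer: $-46$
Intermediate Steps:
$a = 5$
$k{\left(z \right)} = 12 z$ ($k{\left(z \right)} = - 4 z \left(-3\right) = 12 z$)
$c{\left(w \right)} = 6$ ($c{\left(w \right)} = \left(-2\right) \left(-3\right) = 6$)
$S{\left(n \right)} = -2$ ($S{\left(n \right)} = 2 \left(-1\right) = -2$)
$l{\left(o \right)} = -2 + o$ ($l{\left(o \right)} = o - 2 = -2 + o$)
$l{\left(48 \right)} v{\left(0 \right)} = \left(-2 + 48\right) \left(-1\right) = 46 \left(-1\right) = -46$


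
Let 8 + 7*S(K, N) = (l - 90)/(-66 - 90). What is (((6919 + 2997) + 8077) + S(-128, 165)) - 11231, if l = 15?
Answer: 2460977/364 ≈ 6760.9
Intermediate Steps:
S(K, N) = -391/364 (S(K, N) = -8/7 + ((15 - 90)/(-66 - 90))/7 = -8/7 + (-75/(-156))/7 = -8/7 + (-75*(-1/156))/7 = -8/7 + (⅐)*(25/52) = -8/7 + 25/364 = -391/364)
(((6919 + 2997) + 8077) + S(-128, 165)) - 11231 = (((6919 + 2997) + 8077) - 391/364) - 11231 = ((9916 + 8077) - 391/364) - 11231 = (17993 - 391/364) - 11231 = 6549061/364 - 11231 = 2460977/364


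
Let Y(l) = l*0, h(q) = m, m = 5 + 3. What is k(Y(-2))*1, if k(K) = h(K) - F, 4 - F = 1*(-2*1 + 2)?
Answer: 4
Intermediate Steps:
F = 4 (F = 4 - (-2*1 + 2) = 4 - (-2 + 2) = 4 - 0 = 4 - 1*0 = 4 + 0 = 4)
m = 8
h(q) = 8
Y(l) = 0
k(K) = 4 (k(K) = 8 - 1*4 = 8 - 4 = 4)
k(Y(-2))*1 = 4*1 = 4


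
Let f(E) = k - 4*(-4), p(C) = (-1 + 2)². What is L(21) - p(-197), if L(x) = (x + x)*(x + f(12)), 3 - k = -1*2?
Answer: 1763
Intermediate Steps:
k = 5 (k = 3 - (-1)*2 = 3 - 1*(-2) = 3 + 2 = 5)
p(C) = 1 (p(C) = 1² = 1)
f(E) = 21 (f(E) = 5 - 4*(-4) = 5 + 16 = 21)
L(x) = 2*x*(21 + x) (L(x) = (x + x)*(x + 21) = (2*x)*(21 + x) = 2*x*(21 + x))
L(21) - p(-197) = 2*21*(21 + 21) - 1*1 = 2*21*42 - 1 = 1764 - 1 = 1763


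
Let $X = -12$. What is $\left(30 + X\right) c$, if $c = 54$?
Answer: $972$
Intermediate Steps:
$\left(30 + X\right) c = \left(30 - 12\right) 54 = 18 \cdot 54 = 972$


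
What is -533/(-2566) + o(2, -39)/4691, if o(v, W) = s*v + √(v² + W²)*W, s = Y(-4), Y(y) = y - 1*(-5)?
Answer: 2505435/12037106 - 195*√61/4691 ≈ -0.11652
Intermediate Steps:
Y(y) = 5 + y (Y(y) = y + 5 = 5 + y)
s = 1 (s = 5 - 4 = 1)
o(v, W) = v + W*√(W² + v²) (o(v, W) = 1*v + √(v² + W²)*W = v + √(W² + v²)*W = v + W*√(W² + v²))
-533/(-2566) + o(2, -39)/4691 = -533/(-2566) + (2 - 39*√((-39)² + 2²))/4691 = -533*(-1/2566) + (2 - 39*√(1521 + 4))*(1/4691) = 533/2566 + (2 - 195*√61)*(1/4691) = 533/2566 + (2/4691 - 195*√61/4691) = 2505435/12037106 - 195*√61/4691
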